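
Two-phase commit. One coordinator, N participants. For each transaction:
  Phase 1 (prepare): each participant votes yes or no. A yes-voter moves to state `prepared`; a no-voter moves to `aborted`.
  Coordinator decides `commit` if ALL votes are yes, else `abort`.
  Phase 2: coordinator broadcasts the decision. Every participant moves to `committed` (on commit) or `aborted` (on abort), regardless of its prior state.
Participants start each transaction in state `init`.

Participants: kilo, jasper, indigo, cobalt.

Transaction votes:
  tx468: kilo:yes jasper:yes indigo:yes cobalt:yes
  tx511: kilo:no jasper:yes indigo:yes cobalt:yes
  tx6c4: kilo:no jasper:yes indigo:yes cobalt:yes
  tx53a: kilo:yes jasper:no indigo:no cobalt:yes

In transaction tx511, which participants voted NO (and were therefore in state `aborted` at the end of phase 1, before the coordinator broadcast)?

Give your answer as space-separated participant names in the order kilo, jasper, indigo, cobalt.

Txn tx511 phase 1: kilo no -> aborted; jasper yes -> prepared; indigo yes -> prepared; cobalt yes -> prepared

Answer: kilo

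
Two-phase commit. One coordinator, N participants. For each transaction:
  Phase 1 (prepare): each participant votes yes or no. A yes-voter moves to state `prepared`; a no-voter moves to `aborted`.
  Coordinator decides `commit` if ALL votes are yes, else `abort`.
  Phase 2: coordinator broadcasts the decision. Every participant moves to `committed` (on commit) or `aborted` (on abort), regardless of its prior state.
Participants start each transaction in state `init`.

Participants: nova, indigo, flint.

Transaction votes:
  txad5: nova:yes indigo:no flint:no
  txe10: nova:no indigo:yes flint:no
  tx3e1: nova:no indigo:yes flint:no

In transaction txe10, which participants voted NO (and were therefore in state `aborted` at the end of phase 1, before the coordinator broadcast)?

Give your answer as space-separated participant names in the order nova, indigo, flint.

Txn txe10 phase 1: nova no -> aborted; indigo yes -> prepared; flint no -> aborted

Answer: nova flint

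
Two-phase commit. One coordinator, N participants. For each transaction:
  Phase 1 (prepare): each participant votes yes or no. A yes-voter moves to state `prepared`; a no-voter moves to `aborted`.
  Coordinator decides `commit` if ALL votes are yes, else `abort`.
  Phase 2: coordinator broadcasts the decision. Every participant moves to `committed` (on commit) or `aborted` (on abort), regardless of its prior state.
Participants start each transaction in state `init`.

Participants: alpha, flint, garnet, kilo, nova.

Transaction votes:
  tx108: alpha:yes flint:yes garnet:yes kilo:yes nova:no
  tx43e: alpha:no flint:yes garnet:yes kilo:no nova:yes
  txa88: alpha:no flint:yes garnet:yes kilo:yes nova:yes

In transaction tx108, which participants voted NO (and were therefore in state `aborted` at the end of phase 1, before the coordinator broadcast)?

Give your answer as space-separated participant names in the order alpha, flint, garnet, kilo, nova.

Txn tx108 phase 1: alpha yes -> prepared; flint yes -> prepared; garnet yes -> prepared; kilo yes -> prepared; nova no -> aborted

Answer: nova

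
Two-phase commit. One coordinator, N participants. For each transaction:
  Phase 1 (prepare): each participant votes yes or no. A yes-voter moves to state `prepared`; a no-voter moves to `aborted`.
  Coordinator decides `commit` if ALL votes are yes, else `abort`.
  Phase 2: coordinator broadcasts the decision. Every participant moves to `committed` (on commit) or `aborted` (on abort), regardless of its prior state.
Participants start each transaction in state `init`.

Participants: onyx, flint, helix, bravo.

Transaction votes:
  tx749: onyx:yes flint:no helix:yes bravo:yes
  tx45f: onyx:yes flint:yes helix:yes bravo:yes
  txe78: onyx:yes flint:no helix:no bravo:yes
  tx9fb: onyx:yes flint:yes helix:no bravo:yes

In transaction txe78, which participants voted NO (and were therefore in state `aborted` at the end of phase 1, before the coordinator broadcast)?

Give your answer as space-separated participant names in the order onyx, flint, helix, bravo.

Txn txe78 phase 1: onyx yes -> prepared; flint no -> aborted; helix no -> aborted; bravo yes -> prepared

Answer: flint helix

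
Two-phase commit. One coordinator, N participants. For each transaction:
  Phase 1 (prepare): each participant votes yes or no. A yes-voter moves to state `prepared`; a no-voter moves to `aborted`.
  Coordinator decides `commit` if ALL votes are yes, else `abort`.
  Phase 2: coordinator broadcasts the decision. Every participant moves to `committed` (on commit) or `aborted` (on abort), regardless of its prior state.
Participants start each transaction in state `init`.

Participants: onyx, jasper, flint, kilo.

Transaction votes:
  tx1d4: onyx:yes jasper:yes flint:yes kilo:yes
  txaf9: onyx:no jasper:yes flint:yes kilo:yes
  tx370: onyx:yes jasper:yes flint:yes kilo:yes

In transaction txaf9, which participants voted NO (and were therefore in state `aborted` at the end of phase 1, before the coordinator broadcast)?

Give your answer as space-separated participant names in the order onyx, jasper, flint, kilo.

Txn txaf9 phase 1: onyx no -> aborted; jasper yes -> prepared; flint yes -> prepared; kilo yes -> prepared

Answer: onyx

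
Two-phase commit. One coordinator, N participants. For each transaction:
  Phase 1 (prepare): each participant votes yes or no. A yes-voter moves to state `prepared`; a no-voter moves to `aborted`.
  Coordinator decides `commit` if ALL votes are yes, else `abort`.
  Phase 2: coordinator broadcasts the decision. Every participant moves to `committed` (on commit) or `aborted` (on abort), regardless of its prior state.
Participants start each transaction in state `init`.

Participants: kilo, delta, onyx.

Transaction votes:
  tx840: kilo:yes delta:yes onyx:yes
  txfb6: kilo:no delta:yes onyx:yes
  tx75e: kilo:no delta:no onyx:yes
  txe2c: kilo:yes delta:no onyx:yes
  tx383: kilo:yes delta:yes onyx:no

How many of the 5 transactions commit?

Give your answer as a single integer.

tx840: all yes -> commit (commits=1)
txfb6: no from kilo -> abort (commits=1)
tx75e: no from kilo, delta -> abort (commits=1)
txe2c: no from delta -> abort (commits=1)
tx383: no from onyx -> abort (commits=1)

Answer: 1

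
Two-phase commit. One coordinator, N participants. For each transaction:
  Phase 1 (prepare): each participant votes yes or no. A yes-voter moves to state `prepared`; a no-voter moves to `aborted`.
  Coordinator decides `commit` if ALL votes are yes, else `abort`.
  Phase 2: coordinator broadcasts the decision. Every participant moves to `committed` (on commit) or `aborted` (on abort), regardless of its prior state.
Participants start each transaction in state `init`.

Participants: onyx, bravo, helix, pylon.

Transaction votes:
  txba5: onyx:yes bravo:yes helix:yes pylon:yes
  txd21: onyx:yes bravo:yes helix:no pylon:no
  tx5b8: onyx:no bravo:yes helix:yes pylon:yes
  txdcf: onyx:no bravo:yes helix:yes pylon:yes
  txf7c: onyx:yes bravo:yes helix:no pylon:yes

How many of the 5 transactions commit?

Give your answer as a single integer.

Answer: 1

Derivation:
txba5: all yes -> commit (commits=1)
txd21: no from helix, pylon -> abort (commits=1)
tx5b8: no from onyx -> abort (commits=1)
txdcf: no from onyx -> abort (commits=1)
txf7c: no from helix -> abort (commits=1)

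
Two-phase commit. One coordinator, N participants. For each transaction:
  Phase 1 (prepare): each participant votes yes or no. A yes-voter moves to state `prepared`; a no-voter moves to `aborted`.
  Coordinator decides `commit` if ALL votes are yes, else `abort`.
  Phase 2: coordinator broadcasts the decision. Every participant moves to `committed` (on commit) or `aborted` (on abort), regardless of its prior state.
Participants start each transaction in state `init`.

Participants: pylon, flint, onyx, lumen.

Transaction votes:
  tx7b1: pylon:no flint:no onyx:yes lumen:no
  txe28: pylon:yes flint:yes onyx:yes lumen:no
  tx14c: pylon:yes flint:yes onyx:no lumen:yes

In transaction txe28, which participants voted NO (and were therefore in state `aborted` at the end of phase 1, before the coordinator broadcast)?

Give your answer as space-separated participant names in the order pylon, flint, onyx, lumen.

Txn txe28 phase 1: pylon yes -> prepared; flint yes -> prepared; onyx yes -> prepared; lumen no -> aborted

Answer: lumen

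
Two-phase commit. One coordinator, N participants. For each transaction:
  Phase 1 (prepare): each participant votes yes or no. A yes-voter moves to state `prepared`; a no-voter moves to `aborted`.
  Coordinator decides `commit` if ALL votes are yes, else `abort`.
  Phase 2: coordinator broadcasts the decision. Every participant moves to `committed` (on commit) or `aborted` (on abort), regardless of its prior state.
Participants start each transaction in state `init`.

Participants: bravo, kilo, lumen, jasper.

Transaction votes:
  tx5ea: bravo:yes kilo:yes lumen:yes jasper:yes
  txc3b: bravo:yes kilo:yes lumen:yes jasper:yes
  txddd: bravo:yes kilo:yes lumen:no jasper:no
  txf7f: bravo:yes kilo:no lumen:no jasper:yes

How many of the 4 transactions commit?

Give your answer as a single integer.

Answer: 2

Derivation:
tx5ea: all yes -> commit (commits=1)
txc3b: all yes -> commit (commits=2)
txddd: no from lumen, jasper -> abort (commits=2)
txf7f: no from kilo, lumen -> abort (commits=2)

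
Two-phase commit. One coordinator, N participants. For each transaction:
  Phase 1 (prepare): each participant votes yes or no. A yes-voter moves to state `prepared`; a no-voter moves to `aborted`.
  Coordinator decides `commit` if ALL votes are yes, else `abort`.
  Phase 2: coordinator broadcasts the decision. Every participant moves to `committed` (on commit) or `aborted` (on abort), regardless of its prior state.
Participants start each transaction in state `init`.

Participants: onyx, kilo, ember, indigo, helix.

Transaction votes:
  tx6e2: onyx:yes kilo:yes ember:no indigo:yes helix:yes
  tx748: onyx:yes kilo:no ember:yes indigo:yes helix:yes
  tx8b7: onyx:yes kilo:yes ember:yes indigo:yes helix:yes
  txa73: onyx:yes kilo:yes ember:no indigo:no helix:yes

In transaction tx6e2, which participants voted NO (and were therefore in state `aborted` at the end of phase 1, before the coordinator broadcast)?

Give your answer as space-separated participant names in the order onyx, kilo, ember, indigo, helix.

Txn tx6e2 phase 1: onyx yes -> prepared; kilo yes -> prepared; ember no -> aborted; indigo yes -> prepared; helix yes -> prepared

Answer: ember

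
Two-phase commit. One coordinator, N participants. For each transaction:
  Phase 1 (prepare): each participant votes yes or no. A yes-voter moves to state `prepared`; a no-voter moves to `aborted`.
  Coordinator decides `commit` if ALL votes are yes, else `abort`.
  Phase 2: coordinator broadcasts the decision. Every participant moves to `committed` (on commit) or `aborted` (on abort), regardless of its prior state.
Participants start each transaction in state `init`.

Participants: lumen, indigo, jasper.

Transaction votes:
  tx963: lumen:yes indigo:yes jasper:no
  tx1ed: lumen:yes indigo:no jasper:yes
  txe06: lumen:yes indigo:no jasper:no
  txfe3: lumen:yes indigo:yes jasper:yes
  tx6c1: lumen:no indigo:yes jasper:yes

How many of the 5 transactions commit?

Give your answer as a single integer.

tx963: no from jasper -> abort (commits=0)
tx1ed: no from indigo -> abort (commits=0)
txe06: no from indigo, jasper -> abort (commits=0)
txfe3: all yes -> commit (commits=1)
tx6c1: no from lumen -> abort (commits=1)

Answer: 1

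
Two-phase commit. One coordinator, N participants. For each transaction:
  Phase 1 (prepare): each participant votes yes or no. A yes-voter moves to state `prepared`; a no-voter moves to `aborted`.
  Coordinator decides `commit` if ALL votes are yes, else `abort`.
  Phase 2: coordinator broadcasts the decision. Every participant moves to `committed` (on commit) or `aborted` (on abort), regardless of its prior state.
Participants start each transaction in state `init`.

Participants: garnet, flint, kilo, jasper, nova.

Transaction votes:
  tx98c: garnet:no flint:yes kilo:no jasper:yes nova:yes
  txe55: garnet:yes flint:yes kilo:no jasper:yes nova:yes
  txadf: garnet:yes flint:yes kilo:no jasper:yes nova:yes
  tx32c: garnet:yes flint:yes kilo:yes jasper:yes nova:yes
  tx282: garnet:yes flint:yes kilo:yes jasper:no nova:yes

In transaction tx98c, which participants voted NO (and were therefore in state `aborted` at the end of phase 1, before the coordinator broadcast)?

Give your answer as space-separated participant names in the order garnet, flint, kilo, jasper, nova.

Answer: garnet kilo

Derivation:
Txn tx98c phase 1: garnet no -> aborted; flint yes -> prepared; kilo no -> aborted; jasper yes -> prepared; nova yes -> prepared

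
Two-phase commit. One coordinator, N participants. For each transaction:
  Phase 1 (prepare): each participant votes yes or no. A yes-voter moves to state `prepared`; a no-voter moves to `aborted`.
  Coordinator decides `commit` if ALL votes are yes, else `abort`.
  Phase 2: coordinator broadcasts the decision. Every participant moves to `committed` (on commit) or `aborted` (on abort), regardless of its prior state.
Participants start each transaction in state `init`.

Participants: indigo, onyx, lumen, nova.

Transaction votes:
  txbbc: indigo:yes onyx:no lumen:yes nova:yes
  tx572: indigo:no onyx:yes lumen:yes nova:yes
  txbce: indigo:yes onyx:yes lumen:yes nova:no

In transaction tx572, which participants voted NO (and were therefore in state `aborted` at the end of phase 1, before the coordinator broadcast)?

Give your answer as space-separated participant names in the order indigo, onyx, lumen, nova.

Answer: indigo

Derivation:
Txn tx572 phase 1: indigo no -> aborted; onyx yes -> prepared; lumen yes -> prepared; nova yes -> prepared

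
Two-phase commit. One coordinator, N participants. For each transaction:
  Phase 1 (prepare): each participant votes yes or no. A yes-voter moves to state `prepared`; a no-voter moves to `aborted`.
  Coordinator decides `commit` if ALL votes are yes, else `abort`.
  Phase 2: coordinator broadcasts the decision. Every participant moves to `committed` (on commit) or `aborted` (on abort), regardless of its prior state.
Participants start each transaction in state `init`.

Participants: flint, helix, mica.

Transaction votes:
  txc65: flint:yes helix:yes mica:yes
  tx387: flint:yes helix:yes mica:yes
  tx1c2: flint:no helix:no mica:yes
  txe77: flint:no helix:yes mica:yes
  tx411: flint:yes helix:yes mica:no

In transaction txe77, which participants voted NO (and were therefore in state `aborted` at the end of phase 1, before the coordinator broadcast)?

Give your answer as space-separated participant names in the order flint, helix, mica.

Answer: flint

Derivation:
Txn txe77 phase 1: flint no -> aborted; helix yes -> prepared; mica yes -> prepared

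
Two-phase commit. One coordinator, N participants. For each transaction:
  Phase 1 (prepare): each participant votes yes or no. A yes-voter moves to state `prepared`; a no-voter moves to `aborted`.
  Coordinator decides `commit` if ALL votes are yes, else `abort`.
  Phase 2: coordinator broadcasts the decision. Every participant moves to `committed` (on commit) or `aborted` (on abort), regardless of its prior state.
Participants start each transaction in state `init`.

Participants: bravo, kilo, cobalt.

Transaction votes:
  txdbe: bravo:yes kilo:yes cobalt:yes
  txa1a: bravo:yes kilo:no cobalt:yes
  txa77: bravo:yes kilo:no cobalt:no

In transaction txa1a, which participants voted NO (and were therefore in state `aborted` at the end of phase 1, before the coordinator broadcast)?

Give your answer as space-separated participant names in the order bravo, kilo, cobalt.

Txn txa1a phase 1: bravo yes -> prepared; kilo no -> aborted; cobalt yes -> prepared

Answer: kilo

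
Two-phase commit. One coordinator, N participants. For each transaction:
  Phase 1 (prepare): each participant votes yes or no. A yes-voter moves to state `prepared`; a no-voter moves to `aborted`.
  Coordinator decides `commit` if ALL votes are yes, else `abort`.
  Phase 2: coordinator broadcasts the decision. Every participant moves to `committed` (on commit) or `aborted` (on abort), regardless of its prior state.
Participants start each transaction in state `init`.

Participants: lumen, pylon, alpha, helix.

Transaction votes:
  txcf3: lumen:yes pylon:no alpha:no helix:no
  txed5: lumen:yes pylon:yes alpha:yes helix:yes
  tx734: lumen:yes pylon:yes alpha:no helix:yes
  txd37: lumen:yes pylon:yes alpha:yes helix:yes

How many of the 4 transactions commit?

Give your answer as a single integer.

Answer: 2

Derivation:
txcf3: no from pylon, alpha, helix -> abort (commits=0)
txed5: all yes -> commit (commits=1)
tx734: no from alpha -> abort (commits=1)
txd37: all yes -> commit (commits=2)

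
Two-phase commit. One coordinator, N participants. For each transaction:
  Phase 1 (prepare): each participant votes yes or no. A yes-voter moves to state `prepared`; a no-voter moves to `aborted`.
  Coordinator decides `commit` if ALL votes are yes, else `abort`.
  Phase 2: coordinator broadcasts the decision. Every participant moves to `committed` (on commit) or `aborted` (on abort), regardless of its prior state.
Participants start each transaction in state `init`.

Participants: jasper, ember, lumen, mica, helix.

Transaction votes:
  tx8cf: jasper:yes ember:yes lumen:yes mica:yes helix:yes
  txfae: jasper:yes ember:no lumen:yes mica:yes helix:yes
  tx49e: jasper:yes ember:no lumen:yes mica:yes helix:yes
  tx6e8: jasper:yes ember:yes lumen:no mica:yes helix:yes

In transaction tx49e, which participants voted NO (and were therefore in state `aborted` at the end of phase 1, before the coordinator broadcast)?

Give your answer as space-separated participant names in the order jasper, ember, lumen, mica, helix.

Answer: ember

Derivation:
Txn tx49e phase 1: jasper yes -> prepared; ember no -> aborted; lumen yes -> prepared; mica yes -> prepared; helix yes -> prepared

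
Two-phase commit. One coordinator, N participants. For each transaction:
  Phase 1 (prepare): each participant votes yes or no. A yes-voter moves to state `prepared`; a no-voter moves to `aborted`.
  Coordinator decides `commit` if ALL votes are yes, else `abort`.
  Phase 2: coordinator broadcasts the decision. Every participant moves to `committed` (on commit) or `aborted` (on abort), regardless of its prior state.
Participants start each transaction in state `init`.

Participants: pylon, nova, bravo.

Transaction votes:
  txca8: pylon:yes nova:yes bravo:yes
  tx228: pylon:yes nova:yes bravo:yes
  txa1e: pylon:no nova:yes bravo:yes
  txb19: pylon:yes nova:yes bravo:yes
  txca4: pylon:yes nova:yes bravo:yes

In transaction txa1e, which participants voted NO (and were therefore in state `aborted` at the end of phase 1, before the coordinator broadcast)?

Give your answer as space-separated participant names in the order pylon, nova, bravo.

Txn txa1e phase 1: pylon no -> aborted; nova yes -> prepared; bravo yes -> prepared

Answer: pylon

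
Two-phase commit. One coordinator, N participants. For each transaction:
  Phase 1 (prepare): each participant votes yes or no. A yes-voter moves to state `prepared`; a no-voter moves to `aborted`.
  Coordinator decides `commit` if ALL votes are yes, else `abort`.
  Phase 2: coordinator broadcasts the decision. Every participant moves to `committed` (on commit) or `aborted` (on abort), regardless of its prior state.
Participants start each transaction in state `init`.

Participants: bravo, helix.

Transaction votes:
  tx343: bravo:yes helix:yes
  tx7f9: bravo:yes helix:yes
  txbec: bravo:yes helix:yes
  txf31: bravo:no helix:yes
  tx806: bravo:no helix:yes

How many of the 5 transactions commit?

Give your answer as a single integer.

Answer: 3

Derivation:
tx343: all yes -> commit (commits=1)
tx7f9: all yes -> commit (commits=2)
txbec: all yes -> commit (commits=3)
txf31: no from bravo -> abort (commits=3)
tx806: no from bravo -> abort (commits=3)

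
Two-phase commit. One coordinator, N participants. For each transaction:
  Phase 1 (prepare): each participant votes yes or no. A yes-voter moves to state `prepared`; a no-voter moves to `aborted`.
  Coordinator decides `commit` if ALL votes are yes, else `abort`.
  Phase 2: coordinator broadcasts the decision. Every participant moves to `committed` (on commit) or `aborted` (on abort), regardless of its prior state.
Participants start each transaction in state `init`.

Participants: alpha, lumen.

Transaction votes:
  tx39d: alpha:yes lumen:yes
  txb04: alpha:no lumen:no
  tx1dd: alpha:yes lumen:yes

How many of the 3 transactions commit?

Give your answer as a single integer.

tx39d: all yes -> commit (commits=1)
txb04: no from alpha, lumen -> abort (commits=1)
tx1dd: all yes -> commit (commits=2)

Answer: 2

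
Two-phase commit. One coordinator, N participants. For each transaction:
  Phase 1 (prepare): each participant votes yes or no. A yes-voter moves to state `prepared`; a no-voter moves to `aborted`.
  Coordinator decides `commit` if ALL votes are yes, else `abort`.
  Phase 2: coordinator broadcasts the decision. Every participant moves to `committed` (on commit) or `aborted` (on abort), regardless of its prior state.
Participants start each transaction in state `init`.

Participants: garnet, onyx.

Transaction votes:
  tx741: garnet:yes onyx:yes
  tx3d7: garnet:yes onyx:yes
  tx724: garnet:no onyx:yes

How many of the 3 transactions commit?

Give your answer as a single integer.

Answer: 2

Derivation:
tx741: all yes -> commit (commits=1)
tx3d7: all yes -> commit (commits=2)
tx724: no from garnet -> abort (commits=2)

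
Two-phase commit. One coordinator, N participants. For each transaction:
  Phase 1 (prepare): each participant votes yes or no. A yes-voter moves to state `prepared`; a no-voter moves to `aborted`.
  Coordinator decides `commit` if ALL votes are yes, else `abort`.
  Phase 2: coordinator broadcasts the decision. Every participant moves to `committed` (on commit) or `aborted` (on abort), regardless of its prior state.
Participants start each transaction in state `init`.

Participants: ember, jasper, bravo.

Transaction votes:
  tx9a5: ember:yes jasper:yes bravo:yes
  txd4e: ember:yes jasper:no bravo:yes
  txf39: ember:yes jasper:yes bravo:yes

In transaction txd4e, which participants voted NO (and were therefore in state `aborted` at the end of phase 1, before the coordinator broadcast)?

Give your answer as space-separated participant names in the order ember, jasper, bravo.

Answer: jasper

Derivation:
Txn txd4e phase 1: ember yes -> prepared; jasper no -> aborted; bravo yes -> prepared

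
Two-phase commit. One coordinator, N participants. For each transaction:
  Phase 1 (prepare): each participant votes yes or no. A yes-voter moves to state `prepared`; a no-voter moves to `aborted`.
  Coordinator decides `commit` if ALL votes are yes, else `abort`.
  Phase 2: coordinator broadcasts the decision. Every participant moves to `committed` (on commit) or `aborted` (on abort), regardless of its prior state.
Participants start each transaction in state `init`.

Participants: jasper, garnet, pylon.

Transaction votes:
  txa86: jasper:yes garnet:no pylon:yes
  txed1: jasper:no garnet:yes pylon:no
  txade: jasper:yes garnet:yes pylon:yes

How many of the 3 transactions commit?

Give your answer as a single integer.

txa86: no from garnet -> abort (commits=0)
txed1: no from jasper, pylon -> abort (commits=0)
txade: all yes -> commit (commits=1)

Answer: 1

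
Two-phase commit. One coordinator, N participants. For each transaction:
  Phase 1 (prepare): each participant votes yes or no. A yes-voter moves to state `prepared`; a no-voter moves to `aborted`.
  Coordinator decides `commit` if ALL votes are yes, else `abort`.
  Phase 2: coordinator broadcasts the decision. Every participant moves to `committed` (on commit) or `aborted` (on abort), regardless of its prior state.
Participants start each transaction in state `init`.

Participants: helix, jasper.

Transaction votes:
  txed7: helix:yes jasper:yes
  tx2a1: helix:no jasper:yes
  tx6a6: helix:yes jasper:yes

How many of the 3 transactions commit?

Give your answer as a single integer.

txed7: all yes -> commit (commits=1)
tx2a1: no from helix -> abort (commits=1)
tx6a6: all yes -> commit (commits=2)

Answer: 2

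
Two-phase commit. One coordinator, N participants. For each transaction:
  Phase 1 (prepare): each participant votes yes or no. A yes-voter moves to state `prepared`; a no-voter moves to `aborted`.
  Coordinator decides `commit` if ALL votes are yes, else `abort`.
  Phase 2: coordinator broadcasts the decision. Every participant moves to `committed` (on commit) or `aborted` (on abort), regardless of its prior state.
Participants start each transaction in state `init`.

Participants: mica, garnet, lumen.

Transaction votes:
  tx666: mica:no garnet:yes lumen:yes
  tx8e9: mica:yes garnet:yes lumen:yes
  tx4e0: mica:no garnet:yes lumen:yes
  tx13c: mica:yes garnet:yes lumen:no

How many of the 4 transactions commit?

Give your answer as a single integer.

Answer: 1

Derivation:
tx666: no from mica -> abort (commits=0)
tx8e9: all yes -> commit (commits=1)
tx4e0: no from mica -> abort (commits=1)
tx13c: no from lumen -> abort (commits=1)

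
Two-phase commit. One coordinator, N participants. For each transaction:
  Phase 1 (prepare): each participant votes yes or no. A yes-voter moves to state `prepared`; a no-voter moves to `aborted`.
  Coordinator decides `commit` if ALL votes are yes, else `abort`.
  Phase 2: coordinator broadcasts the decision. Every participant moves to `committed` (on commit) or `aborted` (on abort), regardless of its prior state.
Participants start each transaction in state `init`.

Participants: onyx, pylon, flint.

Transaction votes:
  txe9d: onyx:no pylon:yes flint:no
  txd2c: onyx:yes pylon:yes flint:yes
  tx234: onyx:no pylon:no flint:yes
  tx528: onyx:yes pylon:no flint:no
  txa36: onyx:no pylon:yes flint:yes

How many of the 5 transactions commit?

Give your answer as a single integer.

Answer: 1

Derivation:
txe9d: no from onyx, flint -> abort (commits=0)
txd2c: all yes -> commit (commits=1)
tx234: no from onyx, pylon -> abort (commits=1)
tx528: no from pylon, flint -> abort (commits=1)
txa36: no from onyx -> abort (commits=1)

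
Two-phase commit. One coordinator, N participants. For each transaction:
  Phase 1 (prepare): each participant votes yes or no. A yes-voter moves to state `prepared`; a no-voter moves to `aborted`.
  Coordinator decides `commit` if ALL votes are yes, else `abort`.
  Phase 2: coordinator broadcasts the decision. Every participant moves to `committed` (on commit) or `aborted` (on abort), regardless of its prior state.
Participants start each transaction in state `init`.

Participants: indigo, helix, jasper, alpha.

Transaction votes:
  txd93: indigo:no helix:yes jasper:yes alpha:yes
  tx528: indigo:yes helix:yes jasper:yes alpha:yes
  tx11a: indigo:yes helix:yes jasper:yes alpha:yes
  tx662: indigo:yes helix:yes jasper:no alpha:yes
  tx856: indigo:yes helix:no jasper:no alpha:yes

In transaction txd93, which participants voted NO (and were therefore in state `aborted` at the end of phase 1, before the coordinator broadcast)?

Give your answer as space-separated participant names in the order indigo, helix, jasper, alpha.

Answer: indigo

Derivation:
Txn txd93 phase 1: indigo no -> aborted; helix yes -> prepared; jasper yes -> prepared; alpha yes -> prepared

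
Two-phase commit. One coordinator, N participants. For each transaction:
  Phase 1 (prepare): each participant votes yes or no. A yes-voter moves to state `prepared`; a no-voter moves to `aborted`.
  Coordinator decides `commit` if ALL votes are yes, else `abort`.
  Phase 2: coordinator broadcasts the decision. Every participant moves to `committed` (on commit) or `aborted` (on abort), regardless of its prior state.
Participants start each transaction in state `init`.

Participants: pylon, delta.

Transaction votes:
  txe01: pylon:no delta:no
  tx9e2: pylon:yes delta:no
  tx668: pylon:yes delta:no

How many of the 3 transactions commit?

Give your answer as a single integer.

Answer: 0

Derivation:
txe01: no from pylon, delta -> abort (commits=0)
tx9e2: no from delta -> abort (commits=0)
tx668: no from delta -> abort (commits=0)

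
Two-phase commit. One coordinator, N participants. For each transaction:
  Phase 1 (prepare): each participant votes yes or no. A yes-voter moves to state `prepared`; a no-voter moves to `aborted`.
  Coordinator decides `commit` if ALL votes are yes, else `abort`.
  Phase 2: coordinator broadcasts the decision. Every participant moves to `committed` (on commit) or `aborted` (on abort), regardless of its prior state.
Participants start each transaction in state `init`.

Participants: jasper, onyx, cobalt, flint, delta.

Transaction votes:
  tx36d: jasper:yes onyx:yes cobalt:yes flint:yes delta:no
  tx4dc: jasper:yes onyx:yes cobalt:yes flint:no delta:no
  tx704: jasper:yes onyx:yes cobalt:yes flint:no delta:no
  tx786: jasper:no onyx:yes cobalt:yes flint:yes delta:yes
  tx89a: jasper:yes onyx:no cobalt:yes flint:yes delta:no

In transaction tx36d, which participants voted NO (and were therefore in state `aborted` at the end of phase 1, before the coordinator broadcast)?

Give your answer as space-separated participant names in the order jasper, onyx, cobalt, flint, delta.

Answer: delta

Derivation:
Txn tx36d phase 1: jasper yes -> prepared; onyx yes -> prepared; cobalt yes -> prepared; flint yes -> prepared; delta no -> aborted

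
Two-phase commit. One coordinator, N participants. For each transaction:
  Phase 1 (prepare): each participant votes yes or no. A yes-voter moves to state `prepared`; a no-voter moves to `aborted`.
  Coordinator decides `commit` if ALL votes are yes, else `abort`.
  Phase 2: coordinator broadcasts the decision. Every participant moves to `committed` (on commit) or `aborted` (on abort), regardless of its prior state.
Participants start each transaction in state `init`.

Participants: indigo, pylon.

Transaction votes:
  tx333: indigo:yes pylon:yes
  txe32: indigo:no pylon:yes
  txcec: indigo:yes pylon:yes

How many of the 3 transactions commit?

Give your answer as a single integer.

Answer: 2

Derivation:
tx333: all yes -> commit (commits=1)
txe32: no from indigo -> abort (commits=1)
txcec: all yes -> commit (commits=2)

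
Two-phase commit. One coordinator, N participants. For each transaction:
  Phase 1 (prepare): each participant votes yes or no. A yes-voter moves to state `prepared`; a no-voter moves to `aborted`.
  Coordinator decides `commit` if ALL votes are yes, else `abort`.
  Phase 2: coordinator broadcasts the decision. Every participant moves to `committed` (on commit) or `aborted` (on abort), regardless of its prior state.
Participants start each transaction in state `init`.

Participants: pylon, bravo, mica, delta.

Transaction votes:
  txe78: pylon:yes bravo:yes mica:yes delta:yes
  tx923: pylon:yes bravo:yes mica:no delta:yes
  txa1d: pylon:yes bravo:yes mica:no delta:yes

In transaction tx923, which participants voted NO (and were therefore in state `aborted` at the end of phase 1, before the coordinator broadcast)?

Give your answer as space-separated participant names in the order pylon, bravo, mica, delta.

Answer: mica

Derivation:
Txn tx923 phase 1: pylon yes -> prepared; bravo yes -> prepared; mica no -> aborted; delta yes -> prepared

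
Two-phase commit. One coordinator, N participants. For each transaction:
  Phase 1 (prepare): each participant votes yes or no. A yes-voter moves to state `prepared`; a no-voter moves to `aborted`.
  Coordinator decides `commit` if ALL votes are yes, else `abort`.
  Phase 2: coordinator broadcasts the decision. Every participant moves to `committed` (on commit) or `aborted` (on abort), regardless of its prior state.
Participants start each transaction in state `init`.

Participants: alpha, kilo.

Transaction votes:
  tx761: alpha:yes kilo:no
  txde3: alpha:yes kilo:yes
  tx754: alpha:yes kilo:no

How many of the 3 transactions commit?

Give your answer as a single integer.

Answer: 1

Derivation:
tx761: no from kilo -> abort (commits=0)
txde3: all yes -> commit (commits=1)
tx754: no from kilo -> abort (commits=1)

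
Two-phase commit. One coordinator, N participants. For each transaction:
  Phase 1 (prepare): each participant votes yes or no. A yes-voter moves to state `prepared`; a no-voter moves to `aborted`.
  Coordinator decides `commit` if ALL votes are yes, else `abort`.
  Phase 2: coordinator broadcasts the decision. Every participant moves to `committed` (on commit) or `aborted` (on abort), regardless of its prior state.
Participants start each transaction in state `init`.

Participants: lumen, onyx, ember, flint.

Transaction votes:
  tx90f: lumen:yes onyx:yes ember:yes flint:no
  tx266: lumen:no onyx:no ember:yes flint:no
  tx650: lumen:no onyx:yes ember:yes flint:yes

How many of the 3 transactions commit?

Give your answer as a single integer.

tx90f: no from flint -> abort (commits=0)
tx266: no from lumen, onyx, flint -> abort (commits=0)
tx650: no from lumen -> abort (commits=0)

Answer: 0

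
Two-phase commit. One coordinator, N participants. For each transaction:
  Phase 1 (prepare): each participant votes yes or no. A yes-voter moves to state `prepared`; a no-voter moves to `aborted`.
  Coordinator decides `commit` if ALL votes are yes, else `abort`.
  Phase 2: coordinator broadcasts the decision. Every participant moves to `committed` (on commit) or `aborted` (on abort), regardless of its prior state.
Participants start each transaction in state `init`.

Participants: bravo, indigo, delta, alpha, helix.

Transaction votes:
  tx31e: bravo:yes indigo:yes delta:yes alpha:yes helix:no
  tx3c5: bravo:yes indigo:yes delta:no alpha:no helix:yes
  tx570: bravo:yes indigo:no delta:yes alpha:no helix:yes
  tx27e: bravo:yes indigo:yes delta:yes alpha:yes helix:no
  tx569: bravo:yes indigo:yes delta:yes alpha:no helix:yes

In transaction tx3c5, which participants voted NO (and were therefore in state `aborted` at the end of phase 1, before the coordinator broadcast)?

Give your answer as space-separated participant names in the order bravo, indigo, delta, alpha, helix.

Txn tx3c5 phase 1: bravo yes -> prepared; indigo yes -> prepared; delta no -> aborted; alpha no -> aborted; helix yes -> prepared

Answer: delta alpha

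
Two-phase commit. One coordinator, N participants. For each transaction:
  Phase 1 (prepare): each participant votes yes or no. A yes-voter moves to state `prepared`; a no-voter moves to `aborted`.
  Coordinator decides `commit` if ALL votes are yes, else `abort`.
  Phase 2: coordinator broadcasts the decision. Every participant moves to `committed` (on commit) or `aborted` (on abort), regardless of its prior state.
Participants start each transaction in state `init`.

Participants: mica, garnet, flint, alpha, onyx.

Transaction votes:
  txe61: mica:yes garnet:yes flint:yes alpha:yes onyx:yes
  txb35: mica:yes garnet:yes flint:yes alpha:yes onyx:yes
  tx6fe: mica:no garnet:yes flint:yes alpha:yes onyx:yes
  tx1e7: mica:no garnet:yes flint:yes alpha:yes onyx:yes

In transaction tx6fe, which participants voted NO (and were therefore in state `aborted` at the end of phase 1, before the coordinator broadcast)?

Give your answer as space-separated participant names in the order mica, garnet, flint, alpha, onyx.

Answer: mica

Derivation:
Txn tx6fe phase 1: mica no -> aborted; garnet yes -> prepared; flint yes -> prepared; alpha yes -> prepared; onyx yes -> prepared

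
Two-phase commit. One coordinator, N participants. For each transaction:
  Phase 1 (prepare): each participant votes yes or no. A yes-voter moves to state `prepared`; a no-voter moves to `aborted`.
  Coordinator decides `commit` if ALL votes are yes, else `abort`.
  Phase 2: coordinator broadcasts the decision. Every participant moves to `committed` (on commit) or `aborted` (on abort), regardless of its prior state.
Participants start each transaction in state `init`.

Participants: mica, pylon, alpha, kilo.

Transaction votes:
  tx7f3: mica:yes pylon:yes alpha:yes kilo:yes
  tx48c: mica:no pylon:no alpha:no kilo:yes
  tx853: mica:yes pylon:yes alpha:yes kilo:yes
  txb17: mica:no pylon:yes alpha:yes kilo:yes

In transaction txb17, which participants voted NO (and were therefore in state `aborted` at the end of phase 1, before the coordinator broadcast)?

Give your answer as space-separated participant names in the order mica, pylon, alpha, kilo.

Answer: mica

Derivation:
Txn txb17 phase 1: mica no -> aborted; pylon yes -> prepared; alpha yes -> prepared; kilo yes -> prepared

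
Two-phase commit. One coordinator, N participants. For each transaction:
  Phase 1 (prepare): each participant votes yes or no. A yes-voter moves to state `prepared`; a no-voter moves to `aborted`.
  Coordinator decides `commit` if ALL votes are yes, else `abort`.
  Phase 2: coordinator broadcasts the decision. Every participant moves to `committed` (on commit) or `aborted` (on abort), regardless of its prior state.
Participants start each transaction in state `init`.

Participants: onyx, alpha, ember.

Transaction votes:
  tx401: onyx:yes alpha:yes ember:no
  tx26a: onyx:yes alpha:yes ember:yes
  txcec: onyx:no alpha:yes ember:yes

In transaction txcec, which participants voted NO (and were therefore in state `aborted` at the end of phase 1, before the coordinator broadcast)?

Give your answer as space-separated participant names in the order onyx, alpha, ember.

Txn txcec phase 1: onyx no -> aborted; alpha yes -> prepared; ember yes -> prepared

Answer: onyx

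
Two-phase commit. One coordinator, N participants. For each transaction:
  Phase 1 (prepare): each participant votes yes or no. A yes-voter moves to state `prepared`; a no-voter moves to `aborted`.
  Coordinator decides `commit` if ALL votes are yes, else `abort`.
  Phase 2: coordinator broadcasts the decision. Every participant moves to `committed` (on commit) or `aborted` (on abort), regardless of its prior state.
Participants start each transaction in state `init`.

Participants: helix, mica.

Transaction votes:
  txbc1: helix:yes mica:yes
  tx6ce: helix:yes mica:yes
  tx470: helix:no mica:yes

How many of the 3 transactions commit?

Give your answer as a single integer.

txbc1: all yes -> commit (commits=1)
tx6ce: all yes -> commit (commits=2)
tx470: no from helix -> abort (commits=2)

Answer: 2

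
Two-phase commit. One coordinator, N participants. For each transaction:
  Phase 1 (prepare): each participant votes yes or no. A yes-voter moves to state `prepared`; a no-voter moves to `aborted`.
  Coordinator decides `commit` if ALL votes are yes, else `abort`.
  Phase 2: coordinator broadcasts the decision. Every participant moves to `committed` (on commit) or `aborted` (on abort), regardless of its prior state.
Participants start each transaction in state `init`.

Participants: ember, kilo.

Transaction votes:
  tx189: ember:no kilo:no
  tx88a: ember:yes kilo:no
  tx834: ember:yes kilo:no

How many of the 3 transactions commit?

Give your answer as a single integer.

tx189: no from ember, kilo -> abort (commits=0)
tx88a: no from kilo -> abort (commits=0)
tx834: no from kilo -> abort (commits=0)

Answer: 0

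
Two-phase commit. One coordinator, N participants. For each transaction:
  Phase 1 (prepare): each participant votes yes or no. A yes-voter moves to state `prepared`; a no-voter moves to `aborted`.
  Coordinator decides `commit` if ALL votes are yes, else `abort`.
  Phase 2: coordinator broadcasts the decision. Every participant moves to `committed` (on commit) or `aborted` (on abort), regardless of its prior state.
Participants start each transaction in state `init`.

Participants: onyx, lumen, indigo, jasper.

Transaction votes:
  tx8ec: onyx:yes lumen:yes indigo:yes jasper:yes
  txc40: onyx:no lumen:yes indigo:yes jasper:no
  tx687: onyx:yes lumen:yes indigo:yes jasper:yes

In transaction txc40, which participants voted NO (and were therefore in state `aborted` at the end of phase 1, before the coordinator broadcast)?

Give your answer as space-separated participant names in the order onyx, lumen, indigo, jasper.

Txn txc40 phase 1: onyx no -> aborted; lumen yes -> prepared; indigo yes -> prepared; jasper no -> aborted

Answer: onyx jasper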